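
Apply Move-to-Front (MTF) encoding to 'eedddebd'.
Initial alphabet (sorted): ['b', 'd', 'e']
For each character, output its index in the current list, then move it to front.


MTF encoding:
'e': index 2 in ['b', 'd', 'e'] -> ['e', 'b', 'd']
'e': index 0 in ['e', 'b', 'd'] -> ['e', 'b', 'd']
'd': index 2 in ['e', 'b', 'd'] -> ['d', 'e', 'b']
'd': index 0 in ['d', 'e', 'b'] -> ['d', 'e', 'b']
'd': index 0 in ['d', 'e', 'b'] -> ['d', 'e', 'b']
'e': index 1 in ['d', 'e', 'b'] -> ['e', 'd', 'b']
'b': index 2 in ['e', 'd', 'b'] -> ['b', 'e', 'd']
'd': index 2 in ['b', 'e', 'd'] -> ['d', 'b', 'e']


Output: [2, 0, 2, 0, 0, 1, 2, 2]


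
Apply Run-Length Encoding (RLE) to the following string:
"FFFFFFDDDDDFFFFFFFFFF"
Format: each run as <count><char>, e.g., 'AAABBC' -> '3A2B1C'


Scanning runs left to right:
  i=0: run of 'F' x 6 -> '6F'
  i=6: run of 'D' x 5 -> '5D'
  i=11: run of 'F' x 10 -> '10F'

RLE = 6F5D10F


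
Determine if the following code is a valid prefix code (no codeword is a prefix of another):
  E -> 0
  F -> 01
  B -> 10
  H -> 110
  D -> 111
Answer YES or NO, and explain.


Checking each pair (does one codeword prefix another?):
  E='0' vs F='01': prefix -- VIOLATION

NO -- this is NOT a valid prefix code. E (0) is a prefix of F (01).


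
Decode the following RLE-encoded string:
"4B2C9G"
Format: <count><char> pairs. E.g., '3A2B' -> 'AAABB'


Expanding each <count><char> pair:
  4B -> 'BBBB'
  2C -> 'CC'
  9G -> 'GGGGGGGGG'

Decoded = BBBBCCGGGGGGGGG


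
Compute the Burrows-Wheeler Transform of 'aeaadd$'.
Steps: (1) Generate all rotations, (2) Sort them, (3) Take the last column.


Rotations (sorted):
  0: $aeaadd -> last char: d
  1: aadd$ae -> last char: e
  2: add$aea -> last char: a
  3: aeaadd$ -> last char: $
  4: d$aeaad -> last char: d
  5: dd$aeaa -> last char: a
  6: eaadd$a -> last char: a


BWT = dea$daa


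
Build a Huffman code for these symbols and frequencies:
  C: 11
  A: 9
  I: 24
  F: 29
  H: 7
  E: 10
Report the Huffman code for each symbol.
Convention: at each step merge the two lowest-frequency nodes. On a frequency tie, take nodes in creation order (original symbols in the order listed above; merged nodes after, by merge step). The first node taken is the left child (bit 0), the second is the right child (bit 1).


Huffman tree construction:
Step 1: Merge H(7) + A(9) = 16
Step 2: Merge E(10) + C(11) = 21
Step 3: Merge (H+A)(16) + (E+C)(21) = 37
Step 4: Merge I(24) + F(29) = 53
Step 5: Merge ((H+A)+(E+C))(37) + (I+F)(53) = 90
Read each symbol's code off the tree from the root (left child = 0, right child = 1).

Codes:
  C: 011 (length 3)
  A: 001 (length 3)
  I: 10 (length 2)
  F: 11 (length 2)
  H: 000 (length 3)
  E: 010 (length 3)
Average code length: 217/90 = 2.4111 bits/symbol


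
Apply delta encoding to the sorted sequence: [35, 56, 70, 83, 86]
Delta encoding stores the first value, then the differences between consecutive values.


First value: 35
Deltas:
  56 - 35 = 21
  70 - 56 = 14
  83 - 70 = 13
  86 - 83 = 3


Delta encoded: [35, 21, 14, 13, 3]


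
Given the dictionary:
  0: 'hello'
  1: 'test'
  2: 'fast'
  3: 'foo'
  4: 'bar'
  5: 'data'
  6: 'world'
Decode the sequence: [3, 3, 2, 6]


Look up each index in the dictionary:
  3 -> 'foo'
  3 -> 'foo'
  2 -> 'fast'
  6 -> 'world'

Decoded: "foo foo fast world"


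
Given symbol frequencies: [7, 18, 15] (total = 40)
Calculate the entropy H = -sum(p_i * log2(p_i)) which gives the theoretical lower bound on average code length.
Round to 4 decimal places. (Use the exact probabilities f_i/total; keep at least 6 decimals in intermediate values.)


Per-symbol terms -p_i * log2(p_i) with p_i = f_i/40:
  p = 7/40 = 0.175000: log2(p) = -2.514573, -p*log2(p) = 0.440050
  p = 18/40 = 0.450000: log2(p) = -1.152003, -p*log2(p) = 0.518401
  p = 15/40 = 0.375000: log2(p) = -1.415037, -p*log2(p) = 0.530639
H = 0.440050 + 0.518401 + 0.530639 = 1.489090

H = 1.4891 bits/symbol


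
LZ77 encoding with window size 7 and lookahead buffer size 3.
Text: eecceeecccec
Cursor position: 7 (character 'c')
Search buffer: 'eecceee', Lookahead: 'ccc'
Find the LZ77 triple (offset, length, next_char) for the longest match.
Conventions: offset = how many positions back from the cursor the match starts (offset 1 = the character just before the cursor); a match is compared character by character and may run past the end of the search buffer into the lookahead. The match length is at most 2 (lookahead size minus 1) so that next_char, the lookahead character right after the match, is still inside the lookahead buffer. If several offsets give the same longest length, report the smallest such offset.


Try each offset into the search buffer:
  offset=1 (pos 6, char 'e'): match length 0
  offset=2 (pos 5, char 'e'): match length 0
  offset=3 (pos 4, char 'e'): match length 0
  offset=4 (pos 3, char 'c'): match length 1
  offset=5 (pos 2, char 'c'): match length 2
  offset=6 (pos 1, char 'e'): match length 0
  offset=7 (pos 0, char 'e'): match length 0
Longest match has length 2 at offset 5.
next_char = character at position 7 + 2 = 9 -> 'c'

Best match: offset=5, length=2 (matching 'cc' starting at position 2)
LZ77 triple: (5, 2, 'c')


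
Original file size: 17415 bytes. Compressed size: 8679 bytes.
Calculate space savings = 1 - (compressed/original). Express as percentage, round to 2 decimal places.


ratio = compressed/original = 8679/17415 = 0.498363
savings = 1 - ratio = 1 - 0.498363 = 0.501637
as a percentage: 0.501637 * 100 = 50.16%

Space savings = 1 - 8679/17415 = 50.16%


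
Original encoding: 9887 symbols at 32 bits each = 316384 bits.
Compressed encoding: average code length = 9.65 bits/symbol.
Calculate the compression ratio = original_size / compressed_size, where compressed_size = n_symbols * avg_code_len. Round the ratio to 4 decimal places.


original_size = n_symbols * orig_bits = 9887 * 32 = 316384 bits
compressed_size = n_symbols * avg_code_len = 9887 * 9.65 = 95409.55 bits
ratio = original_size / compressed_size = 316384 / 95409.55 = 3.3161

Compression ratio = 3.3161


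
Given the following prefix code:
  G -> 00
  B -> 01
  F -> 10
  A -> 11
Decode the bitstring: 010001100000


Decoding step by step:
Bits 01 -> B
Bits 00 -> G
Bits 01 -> B
Bits 10 -> F
Bits 00 -> G
Bits 00 -> G


Decoded message: BGBFGG


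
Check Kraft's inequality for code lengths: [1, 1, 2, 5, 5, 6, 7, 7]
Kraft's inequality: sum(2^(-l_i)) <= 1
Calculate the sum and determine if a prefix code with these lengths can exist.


Sum = 2^(-1) + 2^(-1) + 2^(-2) + 2^(-5) + 2^(-5) + 2^(-6) + 2^(-7) + 2^(-7)
    = 0.5 + 0.5 + 0.25 + 0.03125 + 0.03125 + 0.015625 + 0.0078125 + 0.0078125
    = 172/128 = 1.34375
Since 1.34375 > 1, Kraft's inequality is NOT satisfied.
A prefix code with these lengths CANNOT exist.

Kraft sum = 1.34375. Not satisfied.


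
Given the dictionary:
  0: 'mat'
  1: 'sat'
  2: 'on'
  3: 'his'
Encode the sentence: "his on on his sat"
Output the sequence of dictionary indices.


Look up each word in the dictionary:
  'his' -> 3
  'on' -> 2
  'on' -> 2
  'his' -> 3
  'sat' -> 1

Encoded: [3, 2, 2, 3, 1]


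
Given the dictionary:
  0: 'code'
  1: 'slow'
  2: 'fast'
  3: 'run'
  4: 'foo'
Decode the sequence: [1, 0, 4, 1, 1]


Look up each index in the dictionary:
  1 -> 'slow'
  0 -> 'code'
  4 -> 'foo'
  1 -> 'slow'
  1 -> 'slow'

Decoded: "slow code foo slow slow"


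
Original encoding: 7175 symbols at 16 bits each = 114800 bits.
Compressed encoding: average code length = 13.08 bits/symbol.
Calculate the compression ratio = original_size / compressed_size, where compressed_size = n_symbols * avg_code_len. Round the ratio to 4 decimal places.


original_size = n_symbols * orig_bits = 7175 * 16 = 114800 bits
compressed_size = n_symbols * avg_code_len = 7175 * 13.08 = 93849.0 bits
ratio = original_size / compressed_size = 114800 / 93849.0 = 1.2232

Compression ratio = 1.2232


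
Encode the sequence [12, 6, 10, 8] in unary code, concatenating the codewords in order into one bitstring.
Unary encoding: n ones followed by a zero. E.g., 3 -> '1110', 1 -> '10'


Encode each number as n ones followed by a terminating 0:
  12 -> 1111111111110 (13 bits)
  6 -> 1111110 (7 bits)
  10 -> 11111111110 (11 bits)
  8 -> 111111110 (9 bits)
Total length = 13 + 7 + 11 + 9 = 40 bits.

Unary([12, 6, 10, 8]) = 1111111111110111111011111111110111111110 (40 bits)


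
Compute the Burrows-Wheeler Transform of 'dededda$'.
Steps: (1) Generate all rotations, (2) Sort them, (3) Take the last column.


Rotations (sorted):
  0: $dededda -> last char: a
  1: a$dededd -> last char: d
  2: da$deded -> last char: d
  3: dda$dede -> last char: e
  4: dedda$de -> last char: e
  5: dededda$ -> last char: $
  6: edda$ded -> last char: d
  7: ededda$d -> last char: d


BWT = addee$dd


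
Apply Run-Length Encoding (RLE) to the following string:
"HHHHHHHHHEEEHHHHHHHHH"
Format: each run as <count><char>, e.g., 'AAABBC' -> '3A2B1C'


Scanning runs left to right:
  i=0: run of 'H' x 9 -> '9H'
  i=9: run of 'E' x 3 -> '3E'
  i=12: run of 'H' x 9 -> '9H'

RLE = 9H3E9H


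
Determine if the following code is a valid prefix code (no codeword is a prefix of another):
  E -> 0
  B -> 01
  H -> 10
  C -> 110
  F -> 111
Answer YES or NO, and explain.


Checking each pair (does one codeword prefix another?):
  E='0' vs B='01': prefix -- VIOLATION

NO -- this is NOT a valid prefix code. E (0) is a prefix of B (01).


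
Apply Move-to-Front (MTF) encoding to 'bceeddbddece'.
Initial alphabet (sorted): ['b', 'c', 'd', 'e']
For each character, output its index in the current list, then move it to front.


MTF encoding:
'b': index 0 in ['b', 'c', 'd', 'e'] -> ['b', 'c', 'd', 'e']
'c': index 1 in ['b', 'c', 'd', 'e'] -> ['c', 'b', 'd', 'e']
'e': index 3 in ['c', 'b', 'd', 'e'] -> ['e', 'c', 'b', 'd']
'e': index 0 in ['e', 'c', 'b', 'd'] -> ['e', 'c', 'b', 'd']
'd': index 3 in ['e', 'c', 'b', 'd'] -> ['d', 'e', 'c', 'b']
'd': index 0 in ['d', 'e', 'c', 'b'] -> ['d', 'e', 'c', 'b']
'b': index 3 in ['d', 'e', 'c', 'b'] -> ['b', 'd', 'e', 'c']
'd': index 1 in ['b', 'd', 'e', 'c'] -> ['d', 'b', 'e', 'c']
'd': index 0 in ['d', 'b', 'e', 'c'] -> ['d', 'b', 'e', 'c']
'e': index 2 in ['d', 'b', 'e', 'c'] -> ['e', 'd', 'b', 'c']
'c': index 3 in ['e', 'd', 'b', 'c'] -> ['c', 'e', 'd', 'b']
'e': index 1 in ['c', 'e', 'd', 'b'] -> ['e', 'c', 'd', 'b']


Output: [0, 1, 3, 0, 3, 0, 3, 1, 0, 2, 3, 1]


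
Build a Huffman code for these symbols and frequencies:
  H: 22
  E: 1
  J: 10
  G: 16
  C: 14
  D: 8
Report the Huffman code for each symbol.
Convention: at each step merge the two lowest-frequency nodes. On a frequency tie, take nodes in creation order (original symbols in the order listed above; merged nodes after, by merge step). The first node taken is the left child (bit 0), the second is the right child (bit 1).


Huffman tree construction:
Step 1: Merge E(1) + D(8) = 9
Step 2: Merge (E+D)(9) + J(10) = 19
Step 3: Merge C(14) + G(16) = 30
Step 4: Merge ((E+D)+J)(19) + H(22) = 41
Step 5: Merge (C+G)(30) + (((E+D)+J)+H)(41) = 71
Read each symbol's code off the tree from the root (left child = 0, right child = 1).

Codes:
  H: 11 (length 2)
  E: 1000 (length 4)
  J: 101 (length 3)
  G: 01 (length 2)
  C: 00 (length 2)
  D: 1001 (length 4)
Average code length: 170/71 = 2.3944 bits/symbol


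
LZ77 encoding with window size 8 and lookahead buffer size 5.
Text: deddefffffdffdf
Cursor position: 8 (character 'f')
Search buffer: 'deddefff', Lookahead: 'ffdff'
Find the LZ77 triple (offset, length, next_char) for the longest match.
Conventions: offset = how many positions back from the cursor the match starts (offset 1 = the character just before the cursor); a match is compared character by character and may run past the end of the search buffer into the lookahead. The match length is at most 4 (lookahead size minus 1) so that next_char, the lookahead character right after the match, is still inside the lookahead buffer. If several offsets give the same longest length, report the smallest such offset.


Try each offset into the search buffer:
  offset=1 (pos 7, char 'f'): match length 2
  offset=2 (pos 6, char 'f'): match length 2
  offset=3 (pos 5, char 'f'): match length 2
  offset=4 (pos 4, char 'e'): match length 0
  offset=5 (pos 3, char 'd'): match length 0
  offset=6 (pos 2, char 'd'): match length 0
  offset=7 (pos 1, char 'e'): match length 0
  offset=8 (pos 0, char 'd'): match length 0
Longest match has length 2, found at offsets 1, 2, 3; take the smallest, offset 1.
next_char = character at position 8 + 2 = 10 -> 'd'

Best match: offset=1, length=2 (matching 'ff' starting at position 7)
LZ77 triple: (1, 2, 'd')


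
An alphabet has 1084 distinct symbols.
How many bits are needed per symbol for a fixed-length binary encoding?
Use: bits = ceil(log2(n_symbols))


log2(1084) = 10.0821
Bracket: 2^10 = 1024 < 1084 <= 2^11 = 2048
So ceil(log2(1084)) = 11

bits = ceil(log2(1084)) = ceil(10.0821) = 11 bits


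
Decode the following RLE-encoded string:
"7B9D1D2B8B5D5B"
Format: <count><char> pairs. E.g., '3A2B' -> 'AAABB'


Expanding each <count><char> pair:
  7B -> 'BBBBBBB'
  9D -> 'DDDDDDDDD'
  1D -> 'D'
  2B -> 'BB'
  8B -> 'BBBBBBBB'
  5D -> 'DDDDD'
  5B -> 'BBBBB'

Decoded = BBBBBBBDDDDDDDDDDBBBBBBBBBBDDDDDBBBBB


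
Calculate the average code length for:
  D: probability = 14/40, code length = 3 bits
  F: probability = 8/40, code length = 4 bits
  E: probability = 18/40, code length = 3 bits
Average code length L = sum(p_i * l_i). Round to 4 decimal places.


Weighted contributions p_i * l_i:
  D: (14/40) * 3 = 42/40
  F: (8/40) * 4 = 32/40
  E: (18/40) * 3 = 54/40
Sum = (42 + 32 + 54)/40 = 128/40

L = 128/40 = 3.2000 bits/symbol


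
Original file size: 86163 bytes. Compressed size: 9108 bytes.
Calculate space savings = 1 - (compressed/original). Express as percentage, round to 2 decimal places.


ratio = compressed/original = 9108/86163 = 0.105707
savings = 1 - ratio = 1 - 0.105707 = 0.894293
as a percentage: 0.894293 * 100 = 89.43%

Space savings = 1 - 9108/86163 = 89.43%


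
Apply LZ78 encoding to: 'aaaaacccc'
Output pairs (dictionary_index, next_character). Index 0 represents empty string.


LZ78 encoding steps:
Dictionary: {0: ''}
Step 1: w='' (idx 0), next='a' -> output (0, 'a'), add 'a' as idx 1
Step 2: w='a' (idx 1), next='a' -> output (1, 'a'), add 'aa' as idx 2
Step 3: w='aa' (idx 2), next='c' -> output (2, 'c'), add 'aac' as idx 3
Step 4: w='' (idx 0), next='c' -> output (0, 'c'), add 'c' as idx 4
Step 5: w='c' (idx 4), next='c' -> output (4, 'c'), add 'cc' as idx 5


Encoded: [(0, 'a'), (1, 'a'), (2, 'c'), (0, 'c'), (4, 'c')]


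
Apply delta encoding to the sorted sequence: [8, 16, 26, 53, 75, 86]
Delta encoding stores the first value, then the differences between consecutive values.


First value: 8
Deltas:
  16 - 8 = 8
  26 - 16 = 10
  53 - 26 = 27
  75 - 53 = 22
  86 - 75 = 11


Delta encoded: [8, 8, 10, 27, 22, 11]


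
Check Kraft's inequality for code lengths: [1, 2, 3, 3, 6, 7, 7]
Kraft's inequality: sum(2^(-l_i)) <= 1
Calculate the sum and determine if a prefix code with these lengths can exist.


Sum = 2^(-1) + 2^(-2) + 2^(-3) + 2^(-3) + 2^(-6) + 2^(-7) + 2^(-7)
    = 0.5 + 0.25 + 0.125 + 0.125 + 0.015625 + 0.0078125 + 0.0078125
    = 132/128 = 1.03125
Since 1.03125 > 1, Kraft's inequality is NOT satisfied.
A prefix code with these lengths CANNOT exist.

Kraft sum = 1.03125. Not satisfied.


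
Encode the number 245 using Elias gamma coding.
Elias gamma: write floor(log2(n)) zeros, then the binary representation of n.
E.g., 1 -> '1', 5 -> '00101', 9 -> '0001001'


num_bits = floor(log2(245)) + 1 = 8
leading_zeros = num_bits - 1 = 7
binary(245) = 11110101

Elias gamma(245) = '0000000' + '11110101' = 000000011110101 (15 bits)


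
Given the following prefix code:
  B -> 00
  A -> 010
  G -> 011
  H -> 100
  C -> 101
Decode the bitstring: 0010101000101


Decoding step by step:
Bits 00 -> B
Bits 101 -> C
Bits 010 -> A
Bits 00 -> B
Bits 101 -> C


Decoded message: BCABC


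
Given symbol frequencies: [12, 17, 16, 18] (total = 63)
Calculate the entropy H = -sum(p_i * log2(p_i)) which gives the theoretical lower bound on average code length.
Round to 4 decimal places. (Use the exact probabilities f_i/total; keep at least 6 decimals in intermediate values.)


Per-symbol terms -p_i * log2(p_i) with p_i = f_i/63:
  p = 12/63 = 0.190476: log2(p) = -2.392317, -p*log2(p) = 0.455680
  p = 17/63 = 0.269841: log2(p) = -1.889817, -p*log2(p) = 0.509951
  p = 16/63 = 0.253968: log2(p) = -1.977280, -p*log2(p) = 0.502166
  p = 18/63 = 0.285714: log2(p) = -1.807355, -p*log2(p) = 0.516387
H = 0.455680 + 0.509951 + 0.502166 + 0.516387 = 1.984184

H = 1.9842 bits/symbol


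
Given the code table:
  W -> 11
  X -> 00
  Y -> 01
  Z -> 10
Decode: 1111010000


Decoding:
11 -> W
11 -> W
01 -> Y
00 -> X
00 -> X


Result: WWYXX


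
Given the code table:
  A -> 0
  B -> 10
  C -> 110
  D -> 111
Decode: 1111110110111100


Decoding:
111 -> D
111 -> D
0 -> A
110 -> C
111 -> D
10 -> B
0 -> A


Result: DDACDBA


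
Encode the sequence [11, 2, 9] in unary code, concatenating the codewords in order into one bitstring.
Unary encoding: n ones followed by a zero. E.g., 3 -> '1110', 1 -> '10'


Encode each number as n ones followed by a terminating 0:
  11 -> 111111111110 (12 bits)
  2 -> 110 (3 bits)
  9 -> 1111111110 (10 bits)
Total length = 12 + 3 + 10 = 25 bits.

Unary([11, 2, 9]) = 1111111111101101111111110 (25 bits)


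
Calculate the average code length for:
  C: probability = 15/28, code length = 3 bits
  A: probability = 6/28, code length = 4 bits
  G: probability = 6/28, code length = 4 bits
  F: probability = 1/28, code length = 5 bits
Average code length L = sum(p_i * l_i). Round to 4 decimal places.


Weighted contributions p_i * l_i:
  C: (15/28) * 3 = 45/28
  A: (6/28) * 4 = 24/28
  G: (6/28) * 4 = 24/28
  F: (1/28) * 5 = 5/28
Sum = (45 + 24 + 24 + 5)/28 = 98/28

L = 98/28 = 3.5000 bits/symbol


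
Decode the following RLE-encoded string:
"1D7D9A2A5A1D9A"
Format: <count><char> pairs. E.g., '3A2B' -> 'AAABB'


Expanding each <count><char> pair:
  1D -> 'D'
  7D -> 'DDDDDDD'
  9A -> 'AAAAAAAAA'
  2A -> 'AA'
  5A -> 'AAAAA'
  1D -> 'D'
  9A -> 'AAAAAAAAA'

Decoded = DDDDDDDDAAAAAAAAAAAAAAAADAAAAAAAAA


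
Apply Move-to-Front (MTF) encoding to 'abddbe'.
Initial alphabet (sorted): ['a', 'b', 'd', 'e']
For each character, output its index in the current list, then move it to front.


MTF encoding:
'a': index 0 in ['a', 'b', 'd', 'e'] -> ['a', 'b', 'd', 'e']
'b': index 1 in ['a', 'b', 'd', 'e'] -> ['b', 'a', 'd', 'e']
'd': index 2 in ['b', 'a', 'd', 'e'] -> ['d', 'b', 'a', 'e']
'd': index 0 in ['d', 'b', 'a', 'e'] -> ['d', 'b', 'a', 'e']
'b': index 1 in ['d', 'b', 'a', 'e'] -> ['b', 'd', 'a', 'e']
'e': index 3 in ['b', 'd', 'a', 'e'] -> ['e', 'b', 'd', 'a']


Output: [0, 1, 2, 0, 1, 3]


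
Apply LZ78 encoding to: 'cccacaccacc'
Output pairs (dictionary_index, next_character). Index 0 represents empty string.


LZ78 encoding steps:
Dictionary: {0: ''}
Step 1: w='' (idx 0), next='c' -> output (0, 'c'), add 'c' as idx 1
Step 2: w='c' (idx 1), next='c' -> output (1, 'c'), add 'cc' as idx 2
Step 3: w='' (idx 0), next='a' -> output (0, 'a'), add 'a' as idx 3
Step 4: w='c' (idx 1), next='a' -> output (1, 'a'), add 'ca' as idx 4
Step 5: w='cc' (idx 2), next='a' -> output (2, 'a'), add 'cca' as idx 5
Step 6: w='cc' (idx 2), end of input -> output (2, '')


Encoded: [(0, 'c'), (1, 'c'), (0, 'a'), (1, 'a'), (2, 'a'), (2, '')]


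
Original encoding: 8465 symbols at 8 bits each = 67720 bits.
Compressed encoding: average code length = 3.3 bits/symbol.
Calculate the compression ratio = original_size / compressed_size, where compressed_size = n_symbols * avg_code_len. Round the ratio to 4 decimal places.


original_size = n_symbols * orig_bits = 8465 * 8 = 67720 bits
compressed_size = n_symbols * avg_code_len = 8465 * 3.3 = 27934.5 bits
ratio = original_size / compressed_size = 67720 / 27934.5 = 2.4242

Compression ratio = 2.4242


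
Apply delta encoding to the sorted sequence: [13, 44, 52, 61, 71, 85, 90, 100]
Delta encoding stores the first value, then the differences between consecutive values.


First value: 13
Deltas:
  44 - 13 = 31
  52 - 44 = 8
  61 - 52 = 9
  71 - 61 = 10
  85 - 71 = 14
  90 - 85 = 5
  100 - 90 = 10


Delta encoded: [13, 31, 8, 9, 10, 14, 5, 10]


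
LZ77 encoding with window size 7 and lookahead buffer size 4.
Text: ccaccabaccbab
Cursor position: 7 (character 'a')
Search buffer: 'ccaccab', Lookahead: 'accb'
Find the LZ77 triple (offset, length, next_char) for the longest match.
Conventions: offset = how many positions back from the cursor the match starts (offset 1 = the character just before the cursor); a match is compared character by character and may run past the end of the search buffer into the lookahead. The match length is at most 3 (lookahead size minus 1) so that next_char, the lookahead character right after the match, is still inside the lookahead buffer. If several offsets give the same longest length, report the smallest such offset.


Try each offset into the search buffer:
  offset=1 (pos 6, char 'b'): match length 0
  offset=2 (pos 5, char 'a'): match length 1
  offset=3 (pos 4, char 'c'): match length 0
  offset=4 (pos 3, char 'c'): match length 0
  offset=5 (pos 2, char 'a'): match length 3
  offset=6 (pos 1, char 'c'): match length 0
  offset=7 (pos 0, char 'c'): match length 0
Longest match has length 3 at offset 5.
next_char = character at position 7 + 3 = 10 -> 'b'

Best match: offset=5, length=3 (matching 'acc' starting at position 2)
LZ77 triple: (5, 3, 'b')


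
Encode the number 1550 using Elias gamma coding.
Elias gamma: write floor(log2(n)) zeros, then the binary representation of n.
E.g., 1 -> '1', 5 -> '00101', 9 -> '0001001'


num_bits = floor(log2(1550)) + 1 = 11
leading_zeros = num_bits - 1 = 10
binary(1550) = 11000001110

Elias gamma(1550) = '0000000000' + '11000001110' = 000000000011000001110 (21 bits)


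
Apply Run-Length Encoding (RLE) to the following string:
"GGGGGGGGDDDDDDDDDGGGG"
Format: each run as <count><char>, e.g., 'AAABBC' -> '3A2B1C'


Scanning runs left to right:
  i=0: run of 'G' x 8 -> '8G'
  i=8: run of 'D' x 9 -> '9D'
  i=17: run of 'G' x 4 -> '4G'

RLE = 8G9D4G


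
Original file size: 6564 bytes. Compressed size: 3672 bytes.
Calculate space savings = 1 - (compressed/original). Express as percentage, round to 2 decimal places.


ratio = compressed/original = 3672/6564 = 0.559415
savings = 1 - ratio = 1 - 0.559415 = 0.440585
as a percentage: 0.440585 * 100 = 44.06%

Space savings = 1 - 3672/6564 = 44.06%


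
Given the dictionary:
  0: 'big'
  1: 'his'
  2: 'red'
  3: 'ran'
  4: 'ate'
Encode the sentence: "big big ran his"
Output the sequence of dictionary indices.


Look up each word in the dictionary:
  'big' -> 0
  'big' -> 0
  'ran' -> 3
  'his' -> 1

Encoded: [0, 0, 3, 1]


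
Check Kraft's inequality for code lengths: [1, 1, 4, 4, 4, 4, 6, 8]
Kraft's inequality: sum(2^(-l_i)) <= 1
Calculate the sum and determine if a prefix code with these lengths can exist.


Sum = 2^(-1) + 2^(-1) + 2^(-4) + 2^(-4) + 2^(-4) + 2^(-4) + 2^(-6) + 2^(-8)
    = 0.5 + 0.5 + 0.0625 + 0.0625 + 0.0625 + 0.0625 + 0.015625 + 0.00390625
    = 325/256 = 1.26953125
Since 1.26953125 > 1, Kraft's inequality is NOT satisfied.
A prefix code with these lengths CANNOT exist.

Kraft sum = 1.26953125. Not satisfied.


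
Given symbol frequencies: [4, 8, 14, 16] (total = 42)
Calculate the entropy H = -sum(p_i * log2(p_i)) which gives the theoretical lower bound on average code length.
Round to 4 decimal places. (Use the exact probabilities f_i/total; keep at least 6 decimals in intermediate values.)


Per-symbol terms -p_i * log2(p_i) with p_i = f_i/42:
  p = 4/42 = 0.095238: log2(p) = -3.392317, -p*log2(p) = 0.323078
  p = 8/42 = 0.190476: log2(p) = -2.392317, -p*log2(p) = 0.455680
  p = 14/42 = 0.333333: log2(p) = -1.584963, -p*log2(p) = 0.528321
  p = 16/42 = 0.380952: log2(p) = -1.392317, -p*log2(p) = 0.530407
H = 0.323078 + 0.455680 + 0.528321 + 0.530407 = 1.837486

H = 1.8375 bits/symbol


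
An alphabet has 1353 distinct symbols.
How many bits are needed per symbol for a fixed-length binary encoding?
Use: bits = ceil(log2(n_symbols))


log2(1353) = 10.4019
Bracket: 2^10 = 1024 < 1353 <= 2^11 = 2048
So ceil(log2(1353)) = 11

bits = ceil(log2(1353)) = ceil(10.4019) = 11 bits


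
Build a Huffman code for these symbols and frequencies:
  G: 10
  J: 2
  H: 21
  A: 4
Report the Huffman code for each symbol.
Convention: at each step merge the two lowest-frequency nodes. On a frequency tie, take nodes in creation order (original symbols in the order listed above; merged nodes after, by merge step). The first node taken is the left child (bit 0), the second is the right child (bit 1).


Huffman tree construction:
Step 1: Merge J(2) + A(4) = 6
Step 2: Merge (J+A)(6) + G(10) = 16
Step 3: Merge ((J+A)+G)(16) + H(21) = 37
Read each symbol's code off the tree from the root (left child = 0, right child = 1).

Codes:
  G: 01 (length 2)
  J: 000 (length 3)
  H: 1 (length 1)
  A: 001 (length 3)
Average code length: 59/37 = 1.5946 bits/symbol


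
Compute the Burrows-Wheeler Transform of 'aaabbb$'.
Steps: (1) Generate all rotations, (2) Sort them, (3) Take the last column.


Rotations (sorted):
  0: $aaabbb -> last char: b
  1: aaabbb$ -> last char: $
  2: aabbb$a -> last char: a
  3: abbb$aa -> last char: a
  4: b$aaabb -> last char: b
  5: bb$aaab -> last char: b
  6: bbb$aaa -> last char: a


BWT = b$aabba


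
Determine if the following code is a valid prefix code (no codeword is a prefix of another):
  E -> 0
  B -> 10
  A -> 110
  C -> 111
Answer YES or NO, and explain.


Checking each pair (does one codeword prefix another?):
  E='0' vs B='10': no prefix
  E='0' vs A='110': no prefix
  E='0' vs C='111': no prefix
  B='10' vs E='0': no prefix
  B='10' vs A='110': no prefix
  B='10' vs C='111': no prefix
  A='110' vs E='0': no prefix
  A='110' vs B='10': no prefix
  A='110' vs C='111': no prefix
  C='111' vs E='0': no prefix
  C='111' vs B='10': no prefix
  C='111' vs A='110': no prefix
No violation found over all pairs.

YES -- this is a valid prefix code. No codeword is a prefix of any other codeword.


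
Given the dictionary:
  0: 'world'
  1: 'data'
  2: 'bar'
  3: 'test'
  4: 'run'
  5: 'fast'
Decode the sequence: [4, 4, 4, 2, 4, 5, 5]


Look up each index in the dictionary:
  4 -> 'run'
  4 -> 'run'
  4 -> 'run'
  2 -> 'bar'
  4 -> 'run'
  5 -> 'fast'
  5 -> 'fast'

Decoded: "run run run bar run fast fast"


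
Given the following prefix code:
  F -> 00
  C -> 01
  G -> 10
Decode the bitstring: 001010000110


Decoding step by step:
Bits 00 -> F
Bits 10 -> G
Bits 10 -> G
Bits 00 -> F
Bits 01 -> C
Bits 10 -> G


Decoded message: FGGFCG


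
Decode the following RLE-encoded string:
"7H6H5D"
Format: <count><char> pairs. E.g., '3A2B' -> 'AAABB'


Expanding each <count><char> pair:
  7H -> 'HHHHHHH'
  6H -> 'HHHHHH'
  5D -> 'DDDDD'

Decoded = HHHHHHHHHHHHHDDDDD


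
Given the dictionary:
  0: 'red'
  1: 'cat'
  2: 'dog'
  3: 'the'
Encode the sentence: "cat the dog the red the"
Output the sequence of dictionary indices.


Look up each word in the dictionary:
  'cat' -> 1
  'the' -> 3
  'dog' -> 2
  'the' -> 3
  'red' -> 0
  'the' -> 3

Encoded: [1, 3, 2, 3, 0, 3]


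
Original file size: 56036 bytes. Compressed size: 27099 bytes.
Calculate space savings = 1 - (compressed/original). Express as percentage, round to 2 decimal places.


ratio = compressed/original = 27099/56036 = 0.4836
savings = 1 - ratio = 1 - 0.4836 = 0.5164
as a percentage: 0.5164 * 100 = 51.64%

Space savings = 1 - 27099/56036 = 51.64%


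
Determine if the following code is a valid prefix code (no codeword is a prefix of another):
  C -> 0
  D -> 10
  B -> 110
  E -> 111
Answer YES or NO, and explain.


Checking each pair (does one codeword prefix another?):
  C='0' vs D='10': no prefix
  C='0' vs B='110': no prefix
  C='0' vs E='111': no prefix
  D='10' vs C='0': no prefix
  D='10' vs B='110': no prefix
  D='10' vs E='111': no prefix
  B='110' vs C='0': no prefix
  B='110' vs D='10': no prefix
  B='110' vs E='111': no prefix
  E='111' vs C='0': no prefix
  E='111' vs D='10': no prefix
  E='111' vs B='110': no prefix
No violation found over all pairs.

YES -- this is a valid prefix code. No codeword is a prefix of any other codeword.


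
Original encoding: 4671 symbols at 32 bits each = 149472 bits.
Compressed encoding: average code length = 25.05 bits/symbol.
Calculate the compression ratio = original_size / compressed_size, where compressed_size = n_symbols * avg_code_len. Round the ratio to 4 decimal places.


original_size = n_symbols * orig_bits = 4671 * 32 = 149472 bits
compressed_size = n_symbols * avg_code_len = 4671 * 25.05 = 117008.55 bits
ratio = original_size / compressed_size = 149472 / 117008.55 = 1.2774

Compression ratio = 1.2774


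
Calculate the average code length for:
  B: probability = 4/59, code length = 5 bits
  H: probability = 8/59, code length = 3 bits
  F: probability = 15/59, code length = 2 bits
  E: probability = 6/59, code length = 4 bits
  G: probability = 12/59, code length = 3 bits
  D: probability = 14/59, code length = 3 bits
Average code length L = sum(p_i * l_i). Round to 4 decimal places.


Weighted contributions p_i * l_i:
  B: (4/59) * 5 = 20/59
  H: (8/59) * 3 = 24/59
  F: (15/59) * 2 = 30/59
  E: (6/59) * 4 = 24/59
  G: (12/59) * 3 = 36/59
  D: (14/59) * 3 = 42/59
Sum = (20 + 24 + 30 + 24 + 36 + 42)/59 = 176/59

L = 176/59 = 2.9831 bits/symbol


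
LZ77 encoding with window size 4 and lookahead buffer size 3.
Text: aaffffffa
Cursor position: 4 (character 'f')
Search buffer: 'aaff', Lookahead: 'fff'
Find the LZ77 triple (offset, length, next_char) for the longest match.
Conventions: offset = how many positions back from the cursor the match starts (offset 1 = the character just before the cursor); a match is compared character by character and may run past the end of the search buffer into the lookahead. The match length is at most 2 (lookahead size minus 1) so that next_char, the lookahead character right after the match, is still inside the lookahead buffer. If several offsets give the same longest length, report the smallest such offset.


Try each offset into the search buffer:
  offset=1 (pos 3, char 'f'): match length 2
  offset=2 (pos 2, char 'f'): match length 2
  offset=3 (pos 1, char 'a'): match length 0
  offset=4 (pos 0, char 'a'): match length 0
Longest match has length 2, found at offsets 1, 2; take the smallest, offset 1.
next_char = character at position 4 + 2 = 6 -> 'f'

Best match: offset=1, length=2 (matching 'ff' starting at position 3)
LZ77 triple: (1, 2, 'f')


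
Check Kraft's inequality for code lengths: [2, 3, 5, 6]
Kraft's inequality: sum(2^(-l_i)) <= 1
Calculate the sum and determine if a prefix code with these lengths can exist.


Sum = 2^(-2) + 2^(-3) + 2^(-5) + 2^(-6)
    = 0.25 + 0.125 + 0.03125 + 0.015625
    = 27/64 = 0.421875
Since 0.421875 <= 1, Kraft's inequality IS satisfied.
A prefix code with these lengths CAN exist.

Kraft sum = 0.421875. Satisfied.


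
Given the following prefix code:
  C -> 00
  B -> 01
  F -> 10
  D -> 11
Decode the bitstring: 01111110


Decoding step by step:
Bits 01 -> B
Bits 11 -> D
Bits 11 -> D
Bits 10 -> F


Decoded message: BDDF


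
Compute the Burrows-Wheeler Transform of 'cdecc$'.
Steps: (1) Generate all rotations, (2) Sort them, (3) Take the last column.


Rotations (sorted):
  0: $cdecc -> last char: c
  1: c$cdec -> last char: c
  2: cc$cde -> last char: e
  3: cdecc$ -> last char: $
  4: decc$c -> last char: c
  5: ecc$cd -> last char: d


BWT = cce$cd


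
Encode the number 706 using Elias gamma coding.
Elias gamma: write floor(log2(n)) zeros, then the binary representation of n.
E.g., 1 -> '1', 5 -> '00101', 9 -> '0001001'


num_bits = floor(log2(706)) + 1 = 10
leading_zeros = num_bits - 1 = 9
binary(706) = 1011000010

Elias gamma(706) = '000000000' + '1011000010' = 0000000001011000010 (19 bits)


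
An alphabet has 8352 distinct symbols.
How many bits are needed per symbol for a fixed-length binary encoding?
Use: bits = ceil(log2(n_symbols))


log2(8352) = 13.0279
Bracket: 2^13 = 8192 < 8352 <= 2^14 = 16384
So ceil(log2(8352)) = 14

bits = ceil(log2(8352)) = ceil(13.0279) = 14 bits


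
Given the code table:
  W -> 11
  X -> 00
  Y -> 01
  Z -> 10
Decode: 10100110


Decoding:
10 -> Z
10 -> Z
01 -> Y
10 -> Z


Result: ZZYZ


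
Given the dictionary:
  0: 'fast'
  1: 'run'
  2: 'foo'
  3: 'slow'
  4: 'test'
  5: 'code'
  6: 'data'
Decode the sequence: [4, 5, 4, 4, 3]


Look up each index in the dictionary:
  4 -> 'test'
  5 -> 'code'
  4 -> 'test'
  4 -> 'test'
  3 -> 'slow'

Decoded: "test code test test slow"


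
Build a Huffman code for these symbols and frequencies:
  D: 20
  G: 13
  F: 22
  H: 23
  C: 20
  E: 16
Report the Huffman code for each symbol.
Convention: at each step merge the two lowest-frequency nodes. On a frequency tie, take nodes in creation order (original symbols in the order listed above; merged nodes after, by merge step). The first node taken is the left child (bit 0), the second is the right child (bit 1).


Huffman tree construction:
Step 1: Merge G(13) + E(16) = 29
Step 2: Merge D(20) + C(20) = 40
Step 3: Merge F(22) + H(23) = 45
Step 4: Merge (G+E)(29) + (D+C)(40) = 69
Step 5: Merge (F+H)(45) + ((G+E)+(D+C))(69) = 114
Read each symbol's code off the tree from the root (left child = 0, right child = 1).

Codes:
  D: 110 (length 3)
  G: 100 (length 3)
  F: 00 (length 2)
  H: 01 (length 2)
  C: 111 (length 3)
  E: 101 (length 3)
Average code length: 297/114 = 2.6053 bits/symbol


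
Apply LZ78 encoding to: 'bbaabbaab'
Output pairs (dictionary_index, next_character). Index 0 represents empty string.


LZ78 encoding steps:
Dictionary: {0: ''}
Step 1: w='' (idx 0), next='b' -> output (0, 'b'), add 'b' as idx 1
Step 2: w='b' (idx 1), next='a' -> output (1, 'a'), add 'ba' as idx 2
Step 3: w='' (idx 0), next='a' -> output (0, 'a'), add 'a' as idx 3
Step 4: w='b' (idx 1), next='b' -> output (1, 'b'), add 'bb' as idx 4
Step 5: w='a' (idx 3), next='a' -> output (3, 'a'), add 'aa' as idx 5
Step 6: w='b' (idx 1), end of input -> output (1, '')


Encoded: [(0, 'b'), (1, 'a'), (0, 'a'), (1, 'b'), (3, 'a'), (1, '')]


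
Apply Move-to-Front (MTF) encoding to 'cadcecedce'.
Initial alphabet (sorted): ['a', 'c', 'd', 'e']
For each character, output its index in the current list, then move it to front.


MTF encoding:
'c': index 1 in ['a', 'c', 'd', 'e'] -> ['c', 'a', 'd', 'e']
'a': index 1 in ['c', 'a', 'd', 'e'] -> ['a', 'c', 'd', 'e']
'd': index 2 in ['a', 'c', 'd', 'e'] -> ['d', 'a', 'c', 'e']
'c': index 2 in ['d', 'a', 'c', 'e'] -> ['c', 'd', 'a', 'e']
'e': index 3 in ['c', 'd', 'a', 'e'] -> ['e', 'c', 'd', 'a']
'c': index 1 in ['e', 'c', 'd', 'a'] -> ['c', 'e', 'd', 'a']
'e': index 1 in ['c', 'e', 'd', 'a'] -> ['e', 'c', 'd', 'a']
'd': index 2 in ['e', 'c', 'd', 'a'] -> ['d', 'e', 'c', 'a']
'c': index 2 in ['d', 'e', 'c', 'a'] -> ['c', 'd', 'e', 'a']
'e': index 2 in ['c', 'd', 'e', 'a'] -> ['e', 'c', 'd', 'a']


Output: [1, 1, 2, 2, 3, 1, 1, 2, 2, 2]


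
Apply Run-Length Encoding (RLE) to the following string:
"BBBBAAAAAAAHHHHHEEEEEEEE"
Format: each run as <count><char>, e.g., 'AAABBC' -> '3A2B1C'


Scanning runs left to right:
  i=0: run of 'B' x 4 -> '4B'
  i=4: run of 'A' x 7 -> '7A'
  i=11: run of 'H' x 5 -> '5H'
  i=16: run of 'E' x 8 -> '8E'

RLE = 4B7A5H8E


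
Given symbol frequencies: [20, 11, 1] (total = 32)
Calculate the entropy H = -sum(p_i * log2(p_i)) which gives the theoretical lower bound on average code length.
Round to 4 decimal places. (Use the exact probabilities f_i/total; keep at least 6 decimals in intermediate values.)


Per-symbol terms -p_i * log2(p_i) with p_i = f_i/32:
  p = 20/32 = 0.625000: log2(p) = -0.678072, -p*log2(p) = 0.423795
  p = 11/32 = 0.343750: log2(p) = -1.540568, -p*log2(p) = 0.529570
  p = 1/32 = 0.031250: log2(p) = -5.000000, -p*log2(p) = 0.156250
H = 0.423795 + 0.529570 + 0.156250 = 1.109615

H = 1.1096 bits/symbol


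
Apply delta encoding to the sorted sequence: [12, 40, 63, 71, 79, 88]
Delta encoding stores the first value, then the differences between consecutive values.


First value: 12
Deltas:
  40 - 12 = 28
  63 - 40 = 23
  71 - 63 = 8
  79 - 71 = 8
  88 - 79 = 9


Delta encoded: [12, 28, 23, 8, 8, 9]


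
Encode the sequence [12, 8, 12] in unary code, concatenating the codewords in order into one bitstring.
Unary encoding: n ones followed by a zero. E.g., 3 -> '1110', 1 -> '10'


Encode each number as n ones followed by a terminating 0:
  12 -> 1111111111110 (13 bits)
  8 -> 111111110 (9 bits)
  12 -> 1111111111110 (13 bits)
Total length = 13 + 9 + 13 = 35 bits.

Unary([12, 8, 12]) = 11111111111101111111101111111111110 (35 bits)


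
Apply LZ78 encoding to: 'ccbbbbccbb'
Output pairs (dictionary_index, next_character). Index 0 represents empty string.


LZ78 encoding steps:
Dictionary: {0: ''}
Step 1: w='' (idx 0), next='c' -> output (0, 'c'), add 'c' as idx 1
Step 2: w='c' (idx 1), next='b' -> output (1, 'b'), add 'cb' as idx 2
Step 3: w='' (idx 0), next='b' -> output (0, 'b'), add 'b' as idx 3
Step 4: w='b' (idx 3), next='b' -> output (3, 'b'), add 'bb' as idx 4
Step 5: w='c' (idx 1), next='c' -> output (1, 'c'), add 'cc' as idx 5
Step 6: w='bb' (idx 4), end of input -> output (4, '')


Encoded: [(0, 'c'), (1, 'b'), (0, 'b'), (3, 'b'), (1, 'c'), (4, '')]


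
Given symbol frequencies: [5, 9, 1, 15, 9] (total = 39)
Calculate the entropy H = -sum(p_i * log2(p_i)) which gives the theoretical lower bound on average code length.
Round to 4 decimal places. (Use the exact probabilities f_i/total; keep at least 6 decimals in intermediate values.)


Per-symbol terms -p_i * log2(p_i) with p_i = f_i/39:
  p = 5/39 = 0.128205: log2(p) = -2.963474, -p*log2(p) = 0.379933
  p = 9/39 = 0.230769: log2(p) = -2.115477, -p*log2(p) = 0.488187
  p = 1/39 = 0.025641: log2(p) = -5.285402, -p*log2(p) = 0.135523
  p = 15/39 = 0.384615: log2(p) = -1.378512, -p*log2(p) = 0.530197
  p = 9/39 = 0.230769: log2(p) = -2.115477, -p*log2(p) = 0.488187
H = 0.379933 + 0.488187 + 0.135523 + 0.530197 + 0.488187 = 2.022027

H = 2.022 bits/symbol


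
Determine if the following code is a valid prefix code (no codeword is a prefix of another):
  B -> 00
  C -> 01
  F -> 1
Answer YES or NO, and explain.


Checking each pair (does one codeword prefix another?):
  B='00' vs C='01': no prefix
  B='00' vs F='1': no prefix
  C='01' vs B='00': no prefix
  C='01' vs F='1': no prefix
  F='1' vs B='00': no prefix
  F='1' vs C='01': no prefix
No violation found over all pairs.

YES -- this is a valid prefix code. No codeword is a prefix of any other codeword.


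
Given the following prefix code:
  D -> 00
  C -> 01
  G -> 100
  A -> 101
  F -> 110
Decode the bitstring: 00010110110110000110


Decoding step by step:
Bits 00 -> D
Bits 01 -> C
Bits 01 -> C
Bits 101 -> A
Bits 101 -> A
Bits 100 -> G
Bits 00 -> D
Bits 110 -> F


Decoded message: DCCAAGDF


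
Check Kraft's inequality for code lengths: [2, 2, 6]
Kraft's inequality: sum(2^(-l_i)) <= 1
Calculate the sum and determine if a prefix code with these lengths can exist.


Sum = 2^(-2) + 2^(-2) + 2^(-6)
    = 0.25 + 0.25 + 0.015625
    = 33/64 = 0.515625
Since 0.515625 <= 1, Kraft's inequality IS satisfied.
A prefix code with these lengths CAN exist.

Kraft sum = 0.515625. Satisfied.


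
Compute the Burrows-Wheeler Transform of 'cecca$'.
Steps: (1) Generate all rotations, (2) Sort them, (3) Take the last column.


Rotations (sorted):
  0: $cecca -> last char: a
  1: a$cecc -> last char: c
  2: ca$cec -> last char: c
  3: cca$ce -> last char: e
  4: cecca$ -> last char: $
  5: ecca$c -> last char: c


BWT = acce$c


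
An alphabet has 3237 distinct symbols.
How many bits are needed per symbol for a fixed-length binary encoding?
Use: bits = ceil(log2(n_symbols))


log2(3237) = 11.6604
Bracket: 2^11 = 2048 < 3237 <= 2^12 = 4096
So ceil(log2(3237)) = 12

bits = ceil(log2(3237)) = ceil(11.6604) = 12 bits
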